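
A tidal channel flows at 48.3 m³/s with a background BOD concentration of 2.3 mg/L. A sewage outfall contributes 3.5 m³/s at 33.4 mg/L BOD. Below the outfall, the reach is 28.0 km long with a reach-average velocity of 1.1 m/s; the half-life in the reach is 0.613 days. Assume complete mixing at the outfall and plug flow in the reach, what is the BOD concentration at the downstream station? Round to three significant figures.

Flow-weighted average: C = (48.30·2.300 + 3.500·33.40) / 51.80 = 228.0/51.80 = 4.401 mg/L.
Travel time t = 28.0·1000 / 1.1 = 25450 s = 7.071 h.
Half-life 0.613 d → k = ln 2 / 0.613 = 1.131 d⁻¹.
First-order decay: C = 4.401·exp(−k·t) = 4.401·0.7167 = 3.154 mg/L.

3.15 mg/L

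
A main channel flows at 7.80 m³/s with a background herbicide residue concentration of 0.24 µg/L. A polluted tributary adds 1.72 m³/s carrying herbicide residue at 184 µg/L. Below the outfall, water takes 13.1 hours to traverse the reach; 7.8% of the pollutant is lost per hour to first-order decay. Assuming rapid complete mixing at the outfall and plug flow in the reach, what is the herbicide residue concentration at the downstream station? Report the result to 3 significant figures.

Mixed concentration C = ΣQC/ΣQ = (7.800·0.2400 + 1.720·184.0) / 9.520 = 318.4/9.520 = 33.44 µg/L.
7.8%/h lost → k = −ln(1 − 0.078) = 0.08121 h⁻¹.
First-order decay: C = 33.44·exp(−k·t) = 33.44·0.3451 = 11.54 µg/L.

11.5 µg/L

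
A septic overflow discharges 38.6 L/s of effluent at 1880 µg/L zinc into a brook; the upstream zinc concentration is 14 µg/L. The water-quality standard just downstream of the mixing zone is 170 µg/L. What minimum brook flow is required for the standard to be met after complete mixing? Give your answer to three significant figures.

Set C_mix = 170: (Q·14.00 + 38.60·1880) / (Q + 38.60) = 170
→ Q = 38.60·(1880 − 170)/(170 − 14.00) = 423.1 L/s.

423 L/s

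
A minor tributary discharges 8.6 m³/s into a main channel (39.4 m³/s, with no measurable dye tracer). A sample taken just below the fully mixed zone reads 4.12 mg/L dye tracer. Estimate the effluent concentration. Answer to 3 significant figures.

Mass balance: 39.40·0 + 8.600·Cₑ = 48.00·4.120
→ Cₑ = (48.00·4.120 − 39.40·0) / 8.600 = 23.00 mg/L.

23.0 mg/L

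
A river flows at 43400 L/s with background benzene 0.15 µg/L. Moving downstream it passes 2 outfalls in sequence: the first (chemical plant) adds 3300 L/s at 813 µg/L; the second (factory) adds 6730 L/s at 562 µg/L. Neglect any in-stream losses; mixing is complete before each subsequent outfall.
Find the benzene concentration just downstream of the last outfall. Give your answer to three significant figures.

Below outfall 1: Q → 46700 L/s, C = (43400·0.1500 + 3300·813.0)/46700 = 57.59 µg/L.
Below outfall 2: Q → 53430 L/s, C = (46700·57.59 + 6730·562.0)/53430 = 121.1 µg/L.

121 µg/L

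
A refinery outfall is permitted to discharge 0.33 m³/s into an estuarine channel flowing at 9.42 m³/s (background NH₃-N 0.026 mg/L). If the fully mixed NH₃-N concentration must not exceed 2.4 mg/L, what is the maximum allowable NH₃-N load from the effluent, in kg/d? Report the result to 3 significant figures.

Mass balance at the limit: 9.420·0.02600 + 0.3300·Cₑ = 9.750·2.4 → Cₑ = 70.17 mg/L.
Load = 0.3300 m³/s × 70.17 g/m³ × 86 400 s/d = 2001 kg/d.

2000 kg/d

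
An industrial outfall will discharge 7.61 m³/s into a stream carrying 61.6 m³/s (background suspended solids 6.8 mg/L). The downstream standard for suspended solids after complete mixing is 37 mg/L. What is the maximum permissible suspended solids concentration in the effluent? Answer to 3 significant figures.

At the limit, (Qr·Cr + Qe·Cₑ)/(Qr + Qe) = 37:
Cₑ = (69.21·37 − 61.60·6.800) / 7.610 = 281.5 mg/L.

281 mg/L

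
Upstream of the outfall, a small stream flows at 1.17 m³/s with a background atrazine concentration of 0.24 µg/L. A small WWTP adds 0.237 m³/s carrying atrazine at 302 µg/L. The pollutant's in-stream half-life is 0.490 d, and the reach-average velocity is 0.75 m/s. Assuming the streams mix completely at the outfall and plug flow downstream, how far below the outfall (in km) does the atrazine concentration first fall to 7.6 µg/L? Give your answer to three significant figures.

87.3 km

Mixed concentration C = ΣQC/ΣQ = (1.170·0.2400 + 0.2370·302.0) / 1.407 = 71.85/1.407 = 51.07 µg/L.
Half-life 0.490 d → k = ln 2 / 0.490 = 1.415 d⁻¹.
Set 51.07·exp(−k·t) = 7.6 → t = ln(51.07/7.6)/k = 116400 s = 32.32 h.
Distance = v·t = 0.75·116400 = 87270 m = 87.27 km.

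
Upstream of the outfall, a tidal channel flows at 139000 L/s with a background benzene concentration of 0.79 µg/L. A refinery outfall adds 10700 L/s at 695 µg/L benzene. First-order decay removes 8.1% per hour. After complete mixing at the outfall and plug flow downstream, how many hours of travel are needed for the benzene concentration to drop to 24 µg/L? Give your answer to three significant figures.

8.79 h

Conservation of mass: C = (139000·0.7900 + 10700·695.0) / 149700 = 7546000/149700 = 50.41 µg/L.
8.1%/h lost → k = −ln(1 − 0.081) = 0.08447 h⁻¹.
50.41·exp(−k·t) = 24 → t = ln(50.41/24)/k = 31630 s = 8.786 h.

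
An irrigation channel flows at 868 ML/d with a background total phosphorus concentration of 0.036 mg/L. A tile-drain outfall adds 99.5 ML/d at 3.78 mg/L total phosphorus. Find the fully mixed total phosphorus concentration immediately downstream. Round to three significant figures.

Mixed concentration C = ΣQC/ΣQ = (868.0·0.03600 + 99.50·3.780) / 967.5 = 407.4/967.5 = 0.4210 mg/L.

0.421 mg/L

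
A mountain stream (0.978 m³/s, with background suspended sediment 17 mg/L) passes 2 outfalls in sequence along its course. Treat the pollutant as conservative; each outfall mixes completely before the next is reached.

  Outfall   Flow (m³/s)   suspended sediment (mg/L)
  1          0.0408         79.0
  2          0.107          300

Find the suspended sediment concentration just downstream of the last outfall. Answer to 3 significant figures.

46.1 mg/L

Below outfall 1: Q → 1.019 m³/s, C = (0.9780·17.00 + 0.04080·79.00)/1.019 = 19.48 mg/L.
Below outfall 2: Q → 1.126 m³/s, C = (1.019·19.48 + 0.1070·300.0)/1.126 = 46.14 mg/L.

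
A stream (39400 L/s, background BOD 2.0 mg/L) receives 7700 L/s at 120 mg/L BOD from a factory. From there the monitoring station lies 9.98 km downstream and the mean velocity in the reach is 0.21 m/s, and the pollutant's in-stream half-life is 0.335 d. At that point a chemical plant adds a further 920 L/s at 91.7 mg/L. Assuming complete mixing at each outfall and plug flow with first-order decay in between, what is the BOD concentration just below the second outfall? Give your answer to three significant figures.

8.45 mg/L

After mixing, C = (39400·2.000 + 7700·120.0) / 47100 = 1003000/47100 = 21.29 mg/L; combined flow 47100 L/s.
Travel time t = 9.98·1000 / 0.21 = 47520 s = 13.20 h.
Half-life 0.335 d → k = ln 2 / 0.335 = 2.069 d⁻¹.
Decay over the reach: 21.29·exp(−kt) = 21.29·0.3204 = 6.822 mg/L.
Second outfall: C = (47100·6.822 + 920.0·91.70)/48020 = 8.448 mg/L.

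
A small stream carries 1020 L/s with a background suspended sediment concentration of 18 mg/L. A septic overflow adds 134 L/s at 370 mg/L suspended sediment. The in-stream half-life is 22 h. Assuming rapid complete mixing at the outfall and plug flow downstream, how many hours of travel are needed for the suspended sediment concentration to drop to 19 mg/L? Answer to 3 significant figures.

Mass balance: C = (1020·18.00 + 134.0·370.0) / 1154 = 67940/1154 = 58.87 mg/L.
Half-life 22 h → k = ln 2 / 22 = 0.03151 h⁻¹ = 0.7562 d⁻¹.
58.87·exp(−k·t) = 19 → t = ln(58.87/19)/k = 129200 s = 35.90 h.

35.9 h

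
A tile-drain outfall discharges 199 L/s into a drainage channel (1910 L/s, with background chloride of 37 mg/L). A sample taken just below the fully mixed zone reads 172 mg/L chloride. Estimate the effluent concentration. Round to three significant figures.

1470 mg/L

Mass balance: 1910·37.00 + 199.0·Cₑ = 2109·172.0
→ Cₑ = (2109·172.0 − 1910·37.00) / 199.0 = 1468 mg/L.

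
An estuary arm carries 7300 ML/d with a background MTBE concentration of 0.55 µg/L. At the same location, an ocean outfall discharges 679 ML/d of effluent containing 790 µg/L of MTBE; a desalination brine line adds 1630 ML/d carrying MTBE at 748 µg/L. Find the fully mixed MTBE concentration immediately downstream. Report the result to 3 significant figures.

After mixing, C = (7300·0.5500 + 679.0·790.0 + 1630·748.0) / 9609 = 1760000/9609 = 183.1 µg/L.

183 µg/L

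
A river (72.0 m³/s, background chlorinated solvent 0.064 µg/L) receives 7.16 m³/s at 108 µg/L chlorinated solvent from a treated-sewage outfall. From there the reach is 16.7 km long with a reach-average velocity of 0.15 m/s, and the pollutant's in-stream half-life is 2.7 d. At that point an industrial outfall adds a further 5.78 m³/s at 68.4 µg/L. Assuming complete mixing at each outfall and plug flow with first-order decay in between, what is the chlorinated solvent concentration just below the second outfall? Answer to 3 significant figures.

11.2 µg/L

After mixing, C = (72.00·0.06400 + 7.160·108.0) / 79.16 = 777.9/79.16 = 9.827 µg/L; combined flow 79.16 m³/s.
Travel time t = 16.7·1000 / 0.15 = 111300 s = 30.93 h.
Half-life 2.7 d → k = ln 2 / 2.7 = 0.2567 d⁻¹.
Decay over the reach: 9.827·exp(−kt) = 9.827·0.7183 = 7.059 µg/L.
At the second outfall, C = (79.16·7.059 + 5.780·68.40) / (79.16 + 5.780) = 11.23 µg/L.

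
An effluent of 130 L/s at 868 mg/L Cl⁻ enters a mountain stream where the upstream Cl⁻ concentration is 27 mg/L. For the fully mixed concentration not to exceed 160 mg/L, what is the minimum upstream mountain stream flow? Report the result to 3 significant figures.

Set C_mix = 160: (Q·27.00 + 130.0·868.0) / (Q + 130.0) = 160
→ Q = 130.0·(868.0 − 160)/(160 − 27.00) = 692.0 L/s.

692 L/s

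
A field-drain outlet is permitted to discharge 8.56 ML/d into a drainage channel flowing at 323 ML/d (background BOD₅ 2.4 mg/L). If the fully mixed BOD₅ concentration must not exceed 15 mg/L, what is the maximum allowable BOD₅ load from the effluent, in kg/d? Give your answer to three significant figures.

4200 kg/d

Mass balance at the limit: 323.0·2.400 + 8.560·Cₑ = 331.6·15 → Cₑ = 490.4 mg/L.
8.560 ML/d = 0.09907 m³/s. Load = 0.09907 m³/s × 490.4 g/m³ × 86 400 s/d = 4198 kg/d.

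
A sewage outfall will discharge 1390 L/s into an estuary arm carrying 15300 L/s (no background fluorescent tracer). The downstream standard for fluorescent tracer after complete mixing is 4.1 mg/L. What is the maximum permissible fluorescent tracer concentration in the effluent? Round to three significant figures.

49.2 mg/L

At the limit, (Qr·Cr + Qe·Cₑ)/(Qr + Qe) = 4.1:
Cₑ = (16690·4.1 − 15300·0) / 1390 = 49.23 mg/L.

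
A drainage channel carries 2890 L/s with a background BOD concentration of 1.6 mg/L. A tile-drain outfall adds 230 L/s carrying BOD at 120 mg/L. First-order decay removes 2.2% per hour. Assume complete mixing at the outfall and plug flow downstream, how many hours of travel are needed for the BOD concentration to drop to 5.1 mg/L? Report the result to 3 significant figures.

31.7 h

After mixing, C = (2890·1.600 + 230.0·120.0) / 3120 = 32220/3120 = 10.33 mg/L.
2.2%/h lost → k = −ln(1 − 0.022) = 0.02225 h⁻¹.
10.33·exp(−k·t) = 5.1 → t = ln(10.33/5.1)/k = 114200 s = 31.72 h.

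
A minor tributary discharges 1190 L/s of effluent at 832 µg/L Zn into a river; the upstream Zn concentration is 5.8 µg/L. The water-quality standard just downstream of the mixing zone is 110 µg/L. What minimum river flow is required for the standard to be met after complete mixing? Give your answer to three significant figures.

Set C_mix = 110: (Q·5.800 + 1190·832.0) / (Q + 1190) = 110
→ Q = 1190·(832.0 − 110)/(110 − 5.800) = 8245 L/s.

8250 L/s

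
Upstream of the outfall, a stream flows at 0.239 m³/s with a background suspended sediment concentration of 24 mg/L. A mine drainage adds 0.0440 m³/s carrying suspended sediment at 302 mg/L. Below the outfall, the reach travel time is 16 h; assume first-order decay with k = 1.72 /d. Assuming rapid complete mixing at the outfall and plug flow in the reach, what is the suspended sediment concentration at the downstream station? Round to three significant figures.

Mass balance: C = (0.2390·24.00 + 0.04400·302.0) / 0.2830 = 19.02/0.2830 = 67.22 mg/L.
First-order decay: C = 67.22·exp(−k·t) = 67.22·0.3177 = 21.36 mg/L.

21.4 mg/L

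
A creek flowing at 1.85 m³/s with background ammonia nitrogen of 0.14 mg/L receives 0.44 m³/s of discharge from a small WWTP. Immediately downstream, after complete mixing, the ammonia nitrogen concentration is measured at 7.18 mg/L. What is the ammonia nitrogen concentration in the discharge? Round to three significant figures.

Mass balance: 1.850·0.1400 + 0.4400·Cₑ = 2.290·7.180
→ Cₑ = (2.290·7.180 − 1.850·0.1400) / 0.4400 = 36.78 mg/L.

36.8 mg/L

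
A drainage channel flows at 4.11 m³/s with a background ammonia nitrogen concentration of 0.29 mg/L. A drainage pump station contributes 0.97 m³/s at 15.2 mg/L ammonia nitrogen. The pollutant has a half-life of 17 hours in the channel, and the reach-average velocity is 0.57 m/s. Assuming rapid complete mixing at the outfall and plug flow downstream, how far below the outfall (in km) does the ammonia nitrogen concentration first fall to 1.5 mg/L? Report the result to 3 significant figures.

Mass balance: C = (4.110·0.2900 + 0.9700·15.20) / 5.080 = 15.94/5.080 = 3.137 mg/L.
Half-life 17 h → k = ln 2 / 17 = 0.04077 h⁻¹ = 0.9786 d⁻¹.
Set 3.137·exp(−k·t) = 1.5 → t = ln(3.137/1.5)/k = 65140 s = 18.10 h.
Distance = v·t = 0.57·65140 = 37130 m = 37.13 km.

37.1 km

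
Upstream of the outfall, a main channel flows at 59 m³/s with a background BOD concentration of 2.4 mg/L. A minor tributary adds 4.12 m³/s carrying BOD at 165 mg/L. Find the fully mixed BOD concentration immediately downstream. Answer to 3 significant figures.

Conservation of mass: C = (59.00·2.400 + 4.120·165.0) / 63.12 = 821.4/63.12 = 13.01 mg/L.

13.0 mg/L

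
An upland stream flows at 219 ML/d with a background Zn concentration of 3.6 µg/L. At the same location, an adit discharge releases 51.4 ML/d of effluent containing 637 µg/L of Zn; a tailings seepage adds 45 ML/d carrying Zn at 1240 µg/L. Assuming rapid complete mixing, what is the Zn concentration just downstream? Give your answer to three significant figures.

After mixing, C = (219.0·3.600 + 51.40·637.0 + 45.00·1240) / 315.4 = 89330/315.4 = 283.2 µg/L.

283 µg/L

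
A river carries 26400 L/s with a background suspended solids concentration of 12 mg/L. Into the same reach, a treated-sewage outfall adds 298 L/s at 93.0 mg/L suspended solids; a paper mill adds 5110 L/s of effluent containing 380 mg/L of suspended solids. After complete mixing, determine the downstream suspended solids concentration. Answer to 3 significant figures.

After mixing, C = (26400·12.00 + 298.0·93.00 + 5110·380.0) / 31810 = 2286000/31810 = 71.88 mg/L.

71.9 mg/L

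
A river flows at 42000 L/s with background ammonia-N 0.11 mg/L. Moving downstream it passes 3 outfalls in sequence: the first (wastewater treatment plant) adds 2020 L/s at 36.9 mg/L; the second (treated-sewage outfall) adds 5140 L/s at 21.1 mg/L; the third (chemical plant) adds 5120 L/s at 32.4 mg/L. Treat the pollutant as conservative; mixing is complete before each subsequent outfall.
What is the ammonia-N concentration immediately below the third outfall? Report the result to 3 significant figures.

6.51 mg/L

After outfall 1: Q = 42000 + 2020 = 44020 L/s; C = (42000·0.1100 + 2020·36.90)/44020 = 1.798 mg/L.
After outfall 2: Q = 44020 + 5140 = 49160 L/s; C = (44020·1.798 + 5140·21.10)/49160 = 3.816 mg/L.
After outfall 3: Q = 49160 + 5120 = 54280 L/s; C = (49160·3.816 + 5120·32.40)/54280 = 6.513 mg/L.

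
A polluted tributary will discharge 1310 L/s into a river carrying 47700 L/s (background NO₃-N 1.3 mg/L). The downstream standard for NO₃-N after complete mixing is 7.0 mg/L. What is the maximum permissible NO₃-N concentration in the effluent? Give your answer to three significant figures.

At the limit, (Qr·Cr + Qe·Cₑ)/(Qr + Qe) = 7.0:
Cₑ = (49010·7.0 − 47700·1.300) / 1310 = 214.5 mg/L.

215 mg/L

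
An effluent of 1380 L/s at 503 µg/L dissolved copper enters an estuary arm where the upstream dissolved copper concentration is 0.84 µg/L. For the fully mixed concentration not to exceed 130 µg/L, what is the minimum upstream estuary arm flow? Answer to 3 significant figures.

3990 L/s

Set C_mix = 130: (Q·0.8400 + 1380·503.0) / (Q + 1380) = 130
→ Q = 1380·(503.0 − 130)/(130 − 0.8400) = 3985 L/s.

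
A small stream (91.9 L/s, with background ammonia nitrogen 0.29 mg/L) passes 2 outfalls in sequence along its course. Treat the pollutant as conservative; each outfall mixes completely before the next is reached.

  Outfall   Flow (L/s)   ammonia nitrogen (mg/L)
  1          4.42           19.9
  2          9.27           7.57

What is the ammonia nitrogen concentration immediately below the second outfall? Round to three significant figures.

Outfall 1: combined Q = 96.32 L/s; C = (91.90·0.2900 + 4.420·19.90)/96.32 = 1.190 mg/L.
Outfall 2: combined Q = 105.6 L/s; C = (96.32·1.190 + 9.270·7.570)/105.6 = 1.750 mg/L.

1.75 mg/L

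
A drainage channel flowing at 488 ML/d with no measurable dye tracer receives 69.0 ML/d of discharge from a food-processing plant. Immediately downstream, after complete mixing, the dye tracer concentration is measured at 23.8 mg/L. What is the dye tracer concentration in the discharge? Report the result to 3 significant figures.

192 mg/L

Mass balance: 488.0·0 + 69.00·Cₑ = 557.0·23.80
→ Cₑ = (557.0·23.80 − 488.0·0) / 69.00 = 192.1 mg/L.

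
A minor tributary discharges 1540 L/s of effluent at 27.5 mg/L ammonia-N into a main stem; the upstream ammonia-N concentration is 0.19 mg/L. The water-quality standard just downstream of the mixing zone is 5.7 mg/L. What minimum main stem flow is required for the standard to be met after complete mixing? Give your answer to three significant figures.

Set C_mix = 5.7: (Q·0.1900 + 1540·27.50) / (Q + 1540) = 5.7
→ Q = 1540·(27.50 − 5.7)/(5.7 − 0.1900) = 6093 L/s.

6090 L/s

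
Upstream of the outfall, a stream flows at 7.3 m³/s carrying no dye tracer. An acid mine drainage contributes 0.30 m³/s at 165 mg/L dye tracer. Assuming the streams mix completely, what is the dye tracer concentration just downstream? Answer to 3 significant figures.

6.51 mg/L

Mixed concentration C = ΣQC/ΣQ = (7.300·0 + 0.3000·165.0) / 7.600 = 49.50/7.600 = 6.513 mg/L.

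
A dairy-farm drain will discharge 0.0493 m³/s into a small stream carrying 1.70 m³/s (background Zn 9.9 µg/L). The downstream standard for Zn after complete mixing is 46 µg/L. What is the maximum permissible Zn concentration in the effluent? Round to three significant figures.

At the limit, (Qr·Cr + Qe·Cₑ)/(Qr + Qe) = 46:
Cₑ = (1.749·46 − 1.700·9.900) / 0.04930 = 1291 µg/L.

1290 µg/L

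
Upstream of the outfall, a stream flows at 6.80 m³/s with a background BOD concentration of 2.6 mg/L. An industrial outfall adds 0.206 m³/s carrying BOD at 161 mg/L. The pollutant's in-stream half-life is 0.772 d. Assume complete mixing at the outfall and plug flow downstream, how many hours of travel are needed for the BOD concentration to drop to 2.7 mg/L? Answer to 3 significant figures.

26.4 h

Mixed concentration C = ΣQC/ΣQ = (6.800·2.600 + 0.2060·161.0) / 7.006 = 50.85/7.006 = 7.257 mg/L.
Half-life 0.772 d → k = ln 2 / 0.772 = 0.8979 d⁻¹.
7.257·exp(−k·t) = 2.7 → t = ln(7.257/2.7)/k = 95150 s = 26.43 h.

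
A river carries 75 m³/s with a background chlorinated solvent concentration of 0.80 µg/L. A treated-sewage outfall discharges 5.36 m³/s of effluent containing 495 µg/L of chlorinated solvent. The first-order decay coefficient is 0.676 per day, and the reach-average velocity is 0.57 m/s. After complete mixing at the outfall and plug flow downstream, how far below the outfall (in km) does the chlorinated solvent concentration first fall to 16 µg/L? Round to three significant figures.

54.4 km

Conservation of mass: C = (75.00·0.8000 + 5.360·495.0) / 80.36 = 2713/80.36 = 33.76 µg/L.
Set 33.76·exp(−k·t) = 16 → t = ln(33.76/16)/k = 95450 s = 26.51 h.
Distance = v·t = 0.57·95450 = 54400 m = 54.40 km.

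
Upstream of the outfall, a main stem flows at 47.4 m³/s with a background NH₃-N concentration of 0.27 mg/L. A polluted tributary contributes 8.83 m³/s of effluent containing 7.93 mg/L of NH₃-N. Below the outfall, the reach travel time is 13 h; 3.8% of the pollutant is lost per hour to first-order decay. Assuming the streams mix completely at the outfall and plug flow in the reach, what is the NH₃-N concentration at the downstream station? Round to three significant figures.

0.890 mg/L

After mixing, C = (47.40·0.2700 + 8.830·7.930) / 56.23 = 82.82/56.23 = 1.473 mg/L.
3.8%/h lost → k = −ln(1 − 0.038) = 0.03874 h⁻¹.
Applying C = C₀e^(−kt): 1.473 × 0.6043 = 0.8901 mg/L.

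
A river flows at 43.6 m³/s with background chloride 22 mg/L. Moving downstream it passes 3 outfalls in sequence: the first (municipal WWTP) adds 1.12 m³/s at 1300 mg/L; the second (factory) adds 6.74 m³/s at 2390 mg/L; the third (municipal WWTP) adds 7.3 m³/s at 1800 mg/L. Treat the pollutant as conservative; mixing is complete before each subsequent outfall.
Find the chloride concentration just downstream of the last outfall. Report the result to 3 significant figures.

After outfall 1: Q = 43.60 + 1.120 = 44.72 m³/s; C = (43.60·22.00 + 1.120·1300)/44.72 = 54.01 mg/L.
After outfall 2: Q = 44.72 + 6.740 = 51.46 m³/s; C = (44.72·54.01 + 6.740·2390)/51.46 = 360.0 mg/L.
After outfall 3: Q = 51.46 + 7.300 = 58.76 m³/s; C = (51.46·360.0 + 7.300·1800)/58.76 = 538.9 mg/L.

539 mg/L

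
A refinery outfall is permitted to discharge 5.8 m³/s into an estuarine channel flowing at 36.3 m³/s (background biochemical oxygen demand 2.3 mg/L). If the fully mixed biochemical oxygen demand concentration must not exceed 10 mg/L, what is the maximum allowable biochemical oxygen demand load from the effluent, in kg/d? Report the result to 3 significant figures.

29200 kg/d

Mass balance at the limit: 36.30·2.300 + 5.800·Cₑ = 42.10·10 → Cₑ = 58.19 mg/L.
Load = 5.800 m³/s × 58.19 g/m³ × 86 400 s/d = 29160 kg/d.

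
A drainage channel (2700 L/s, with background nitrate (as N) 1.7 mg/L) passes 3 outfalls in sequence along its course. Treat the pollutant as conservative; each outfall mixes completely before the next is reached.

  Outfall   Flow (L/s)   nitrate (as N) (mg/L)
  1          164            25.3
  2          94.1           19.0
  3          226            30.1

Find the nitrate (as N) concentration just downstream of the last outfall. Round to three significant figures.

Below outfall 1: Q → 2864 L/s, C = (2700·1.700 + 164.0·25.30)/2864 = 3.051 mg/L.
Below outfall 2: Q → 2958 L/s, C = (2864·3.051 + 94.10·19.00)/2958 = 3.559 mg/L.
Below outfall 3: Q → 3184 L/s, C = (2958·3.559 + 226.0·30.10)/3184 = 5.443 mg/L.

5.44 mg/L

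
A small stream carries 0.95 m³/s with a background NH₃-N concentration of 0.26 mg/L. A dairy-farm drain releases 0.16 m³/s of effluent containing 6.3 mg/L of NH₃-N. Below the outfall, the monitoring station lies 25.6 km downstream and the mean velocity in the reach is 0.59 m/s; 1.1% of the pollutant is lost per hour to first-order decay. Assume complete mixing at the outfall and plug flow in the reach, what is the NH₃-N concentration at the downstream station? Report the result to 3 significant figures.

0.990 mg/L

Mass balance: C = (0.9500·0.2600 + 0.1600·6.300) / 1.110 = 1.255/1.110 = 1.131 mg/L.
Travel time t = 25.6·1000 / 0.59 = 43390 s = 12.05 h.
1.1%/h lost → k = −ln(1 − 0.011) = 0.01106 h⁻¹.
After decay, C = 1.131 × e^(−kt) = 1.131 × 0.8752 = 0.9895 mg/L.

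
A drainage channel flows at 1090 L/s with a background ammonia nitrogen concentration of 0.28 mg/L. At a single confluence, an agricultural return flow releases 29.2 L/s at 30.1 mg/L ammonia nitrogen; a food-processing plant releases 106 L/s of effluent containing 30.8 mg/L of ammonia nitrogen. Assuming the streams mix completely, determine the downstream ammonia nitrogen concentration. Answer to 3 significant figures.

Conservation of mass: C = (1090·0.2800 + 29.20·30.10 + 106.0·30.80) / 1225 = 4449/1225 = 3.631 mg/L.

3.63 mg/L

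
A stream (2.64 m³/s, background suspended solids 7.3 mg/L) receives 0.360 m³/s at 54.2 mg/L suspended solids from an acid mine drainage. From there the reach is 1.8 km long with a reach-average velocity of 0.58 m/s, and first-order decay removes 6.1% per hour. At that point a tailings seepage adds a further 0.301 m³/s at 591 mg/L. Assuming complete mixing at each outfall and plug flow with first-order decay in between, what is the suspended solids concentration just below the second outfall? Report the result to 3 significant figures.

65.0 mg/L

Flow-weighted average: C = (2.640·7.300 + 0.3600·54.20) / 3.000 = 38.78/3.000 = 12.93 mg/L; combined flow 3.000 m³/s.
Travel time t = 1.8·1000 / 0.58 = 3103 s = 0.8621 h.
6.1%/h lost → k = −ln(1 − 0.061) = 0.06294 h⁻¹.
Decay over the reach: 12.93·exp(−kt) = 12.93·0.9472 = 12.25 mg/L.
Second outfall: C = (3.000·12.25 + 0.3010·591.0)/3.301 = 65.02 mg/L.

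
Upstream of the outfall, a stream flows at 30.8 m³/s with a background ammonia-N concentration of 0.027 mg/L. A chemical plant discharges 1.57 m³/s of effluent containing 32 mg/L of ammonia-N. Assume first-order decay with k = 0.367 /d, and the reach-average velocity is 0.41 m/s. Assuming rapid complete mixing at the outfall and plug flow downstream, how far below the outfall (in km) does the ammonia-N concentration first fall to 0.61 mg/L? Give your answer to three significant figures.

Flow-weighted average: C = (30.80·0.02700 + 1.570·32.00) / 32.37 = 51.07/32.37 = 1.578 mg/L.
Set 1.578·exp(−k·t) = 0.61 → t = ln(1.578/0.61)/k = 223700 s = 62.14 h.
Distance = v·t = 0.41·223700 = 91730 m = 91.73 km.

91.7 km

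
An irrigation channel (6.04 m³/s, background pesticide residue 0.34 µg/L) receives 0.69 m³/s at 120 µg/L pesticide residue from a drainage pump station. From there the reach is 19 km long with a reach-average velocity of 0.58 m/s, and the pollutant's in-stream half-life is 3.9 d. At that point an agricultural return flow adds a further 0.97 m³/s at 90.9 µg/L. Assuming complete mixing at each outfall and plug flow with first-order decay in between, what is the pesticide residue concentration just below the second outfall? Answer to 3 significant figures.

After mixing, C = (6.040·0.3400 + 0.6900·120.0) / 6.730 = 84.85/6.730 = 12.61 µg/L; combined flow 6.730 m³/s.
Travel time t = 19·1000 / 0.58 = 32760 s = 9.100 h.
Half-life 3.9 d → k = ln 2 / 3.9 = 0.1777 d⁻¹.
Decay over the reach: 12.61·exp(−kt) = 12.61·0.9348 = 11.79 µg/L.
At the second outfall, C = (6.730·11.79 + 0.9700·90.90) / (6.730 + 0.9700) = 21.75 µg/L.

21.8 µg/L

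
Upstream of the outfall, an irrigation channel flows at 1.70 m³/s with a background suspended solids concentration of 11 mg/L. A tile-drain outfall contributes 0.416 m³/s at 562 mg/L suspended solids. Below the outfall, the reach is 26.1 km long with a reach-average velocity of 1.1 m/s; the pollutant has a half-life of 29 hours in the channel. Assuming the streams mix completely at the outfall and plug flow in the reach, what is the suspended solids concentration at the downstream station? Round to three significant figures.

102 mg/L

After mixing, C = (1.700·11.00 + 0.4160·562.0) / 2.116 = 252.5/2.116 = 119.3 mg/L.
Travel time t = 26.1·1000 / 1.1 = 23730 s = 6.591 h.
Half-life 29 h → k = ln 2 / 29 = 0.02390 h⁻¹ = 0.5736 d⁻¹.
After decay, C = 119.3 × e^(−kt) = 119.3 × 0.8542 = 101.9 mg/L.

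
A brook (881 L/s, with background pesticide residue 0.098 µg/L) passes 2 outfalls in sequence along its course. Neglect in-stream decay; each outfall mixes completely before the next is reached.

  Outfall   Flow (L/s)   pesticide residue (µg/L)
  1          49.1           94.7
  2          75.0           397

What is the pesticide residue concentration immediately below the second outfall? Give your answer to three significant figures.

After outfall 1: Q = 881.0 + 49.10 = 930.1 L/s; C = (881.0·0.09800 + 49.10·94.70)/930.1 = 5.092 µg/L.
After outfall 2: Q = 930.1 + 75.00 = 1005 L/s; C = (930.1·5.092 + 75.00·397.0)/1005 = 34.34 µg/L.

34.3 µg/L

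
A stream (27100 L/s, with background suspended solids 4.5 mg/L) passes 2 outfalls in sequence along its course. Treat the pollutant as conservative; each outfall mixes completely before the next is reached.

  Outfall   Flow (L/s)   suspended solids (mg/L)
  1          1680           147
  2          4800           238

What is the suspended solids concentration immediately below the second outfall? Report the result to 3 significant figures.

Below outfall 1: Q → 28780 L/s, C = (27100·4.500 + 1680·147.0)/28780 = 12.82 mg/L.
Below outfall 2: Q → 33580 L/s, C = (28780·12.82 + 4800·238.0)/33580 = 45.01 mg/L.

45.0 mg/L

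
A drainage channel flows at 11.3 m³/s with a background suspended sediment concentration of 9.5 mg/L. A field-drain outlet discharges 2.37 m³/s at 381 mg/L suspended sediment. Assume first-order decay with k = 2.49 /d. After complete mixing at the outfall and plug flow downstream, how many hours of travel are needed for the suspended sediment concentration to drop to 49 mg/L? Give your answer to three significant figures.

3.96 h

Flow-weighted average: C = (11.30·9.500 + 2.370·381.0) / 13.67 = 1010/13.67 = 73.91 mg/L.
73.91·exp(−k·t) = 49 → t = ln(73.91/49)/k = 14260 s = 3.961 h.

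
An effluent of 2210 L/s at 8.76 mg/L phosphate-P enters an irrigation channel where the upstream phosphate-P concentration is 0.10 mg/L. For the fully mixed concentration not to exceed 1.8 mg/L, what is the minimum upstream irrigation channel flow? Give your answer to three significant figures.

9050 L/s

Set C_mix = 1.8: (Q·0.1000 + 2210·8.760) / (Q + 2210) = 1.8
→ Q = 2210·(8.760 − 1.8)/(1.8 − 0.1000) = 9048 L/s.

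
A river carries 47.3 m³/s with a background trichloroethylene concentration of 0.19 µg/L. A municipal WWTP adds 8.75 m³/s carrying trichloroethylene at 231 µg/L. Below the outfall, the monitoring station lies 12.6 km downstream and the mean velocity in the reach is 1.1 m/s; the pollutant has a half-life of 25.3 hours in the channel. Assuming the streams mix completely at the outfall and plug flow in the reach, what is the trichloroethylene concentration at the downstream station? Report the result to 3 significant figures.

Mixed concentration C = ΣQC/ΣQ = (47.30·0.1900 + 8.750·231.0) / 56.05 = 2030/56.05 = 36.22 µg/L.
Travel time t = 12.6·1000 / 1.1 = 11450 s = 3.182 h.
Half-life 25.3 h → k = ln 2 / 25.3 = 0.02740 h⁻¹ = 0.6575 d⁻¹.
First-order decay: C = 36.22·exp(−k·t) = 36.22·0.9165 = 33.20 µg/L.

33.2 µg/L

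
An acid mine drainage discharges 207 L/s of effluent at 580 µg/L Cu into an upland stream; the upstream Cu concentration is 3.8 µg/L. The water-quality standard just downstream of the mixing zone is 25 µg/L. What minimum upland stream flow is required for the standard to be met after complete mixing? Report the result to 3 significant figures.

5420 L/s

Set C_mix = 25: (Q·3.800 + 207.0·580.0) / (Q + 207.0) = 25
→ Q = 207.0·(580.0 − 25)/(25 − 3.800) = 5419 L/s.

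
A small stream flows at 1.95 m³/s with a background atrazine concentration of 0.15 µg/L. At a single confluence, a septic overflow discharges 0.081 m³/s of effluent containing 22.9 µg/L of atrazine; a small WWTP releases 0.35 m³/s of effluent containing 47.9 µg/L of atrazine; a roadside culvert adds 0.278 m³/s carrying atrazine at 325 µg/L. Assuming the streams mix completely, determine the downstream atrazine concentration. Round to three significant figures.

Conservation of mass: C = (1.950·0.1500 + 0.08100·22.90 + 0.3500·47.90 + 0.2780·325.0) / 2.659 = 109.3/2.659 = 41.09 µg/L.

41.1 µg/L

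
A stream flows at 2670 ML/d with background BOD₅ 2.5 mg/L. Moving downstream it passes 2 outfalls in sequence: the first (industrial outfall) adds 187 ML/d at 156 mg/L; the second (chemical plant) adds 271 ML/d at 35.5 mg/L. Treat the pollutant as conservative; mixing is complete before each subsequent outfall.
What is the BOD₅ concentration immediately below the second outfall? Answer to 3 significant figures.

Below outfall 1: Q → 2857 ML/d, C = (2670·2.500 + 187.0·156.0)/2857 = 12.55 mg/L.
Below outfall 2: Q → 3128 ML/d, C = (2857·12.55 + 271.0·35.50)/3128 = 14.54 mg/L.

14.5 mg/L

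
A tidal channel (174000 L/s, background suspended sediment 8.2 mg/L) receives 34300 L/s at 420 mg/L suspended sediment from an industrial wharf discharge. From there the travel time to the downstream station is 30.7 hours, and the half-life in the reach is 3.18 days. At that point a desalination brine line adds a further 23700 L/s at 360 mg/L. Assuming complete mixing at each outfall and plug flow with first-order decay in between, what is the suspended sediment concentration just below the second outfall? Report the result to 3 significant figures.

Mixed concentration C = ΣQC/ΣQ = (174000·8.200 + 34300·420.0) / 208300 = 15830000/208300 = 76.01 mg/L; combined flow 208300 L/s.
Half-life 3.18 d → k = ln 2 / 3.18 = 0.2180 d⁻¹.
After decay, C = 76.01 × e^(−kt) = 76.01 × 0.7567 = 57.51 mg/L.
Second outfall: C = (208300·57.51 + 23700·360.0)/232000 = 88.42 mg/L.

88.4 mg/L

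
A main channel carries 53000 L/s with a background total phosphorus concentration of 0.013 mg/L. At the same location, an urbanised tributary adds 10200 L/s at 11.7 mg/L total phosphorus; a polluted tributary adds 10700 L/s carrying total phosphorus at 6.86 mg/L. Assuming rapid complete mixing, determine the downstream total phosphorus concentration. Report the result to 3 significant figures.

2.62 mg/L

Flow-weighted average: C = (53000·0.01300 + 10200·11.70 + 10700·6.860) / 73900 = 193400/73900 = 2.617 mg/L.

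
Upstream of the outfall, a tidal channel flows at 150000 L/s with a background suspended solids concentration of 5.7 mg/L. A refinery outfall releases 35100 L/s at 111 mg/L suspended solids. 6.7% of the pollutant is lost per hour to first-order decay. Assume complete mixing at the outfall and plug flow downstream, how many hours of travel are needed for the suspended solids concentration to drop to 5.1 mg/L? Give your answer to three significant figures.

23.3 h

Flow-weighted average: C = (150000·5.700 + 35100·111.0) / 185100 = 4751000/185100 = 25.67 mg/L.
6.7%/h lost → k = −ln(1 − 0.067) = 0.06935 h⁻¹.
25.67·exp(−k·t) = 5.1 → t = ln(25.67/5.1)/k = 83890 s = 23.30 h.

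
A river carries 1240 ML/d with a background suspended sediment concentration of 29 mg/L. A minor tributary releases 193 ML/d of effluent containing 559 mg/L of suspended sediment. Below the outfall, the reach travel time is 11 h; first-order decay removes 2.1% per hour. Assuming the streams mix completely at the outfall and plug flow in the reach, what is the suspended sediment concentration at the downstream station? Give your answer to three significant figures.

Mixed concentration C = ΣQC/ΣQ = (1240·29.00 + 193.0·559.0) / 1433 = 143800/1433 = 100.4 mg/L.
2.1%/h lost → k = −ln(1 − 0.021) = 0.02122 h⁻¹.
Decay over the reach: 100.4·exp(−kt) = 100.4·0.7918 = 79.48 mg/L.

79.5 mg/L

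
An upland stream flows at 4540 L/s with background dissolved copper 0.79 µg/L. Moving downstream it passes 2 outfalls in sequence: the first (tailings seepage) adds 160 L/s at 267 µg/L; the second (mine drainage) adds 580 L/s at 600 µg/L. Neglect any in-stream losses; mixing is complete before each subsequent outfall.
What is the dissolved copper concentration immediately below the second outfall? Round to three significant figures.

74.7 µg/L

Outfall 1: combined Q = 4700 L/s; C = (4540·0.7900 + 160.0·267.0)/4700 = 9.852 µg/L.
Outfall 2: combined Q = 5280 L/s; C = (4700·9.852 + 580.0·600.0)/5280 = 74.68 µg/L.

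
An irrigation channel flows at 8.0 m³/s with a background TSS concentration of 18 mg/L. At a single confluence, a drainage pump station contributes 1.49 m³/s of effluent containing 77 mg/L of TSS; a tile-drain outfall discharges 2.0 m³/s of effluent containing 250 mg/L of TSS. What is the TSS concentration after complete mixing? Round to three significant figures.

Mixed concentration C = ΣQC/ΣQ = (8.000·18.00 + 1.490·77.00 + 2.000·250.0) / 11.49 = 758.7/11.49 = 66.03 mg/L.

66.0 mg/L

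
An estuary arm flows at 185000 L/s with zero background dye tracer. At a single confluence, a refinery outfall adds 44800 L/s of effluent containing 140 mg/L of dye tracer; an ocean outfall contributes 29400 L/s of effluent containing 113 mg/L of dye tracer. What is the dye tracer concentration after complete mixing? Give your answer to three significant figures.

Mass balance: C = (185000·0 + 44800·140.0 + 29400·113.0) / 259200 = 9594000/259200 = 37.01 mg/L.

37.0 mg/L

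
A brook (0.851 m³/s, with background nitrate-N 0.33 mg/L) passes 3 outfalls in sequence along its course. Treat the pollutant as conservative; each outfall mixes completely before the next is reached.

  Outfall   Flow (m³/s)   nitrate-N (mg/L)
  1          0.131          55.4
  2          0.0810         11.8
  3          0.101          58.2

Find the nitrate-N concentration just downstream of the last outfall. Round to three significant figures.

After outfall 1: Q = 0.8510 + 0.1310 = 0.9820 m³/s; C = (0.8510·0.3300 + 0.1310·55.40)/0.9820 = 7.676 mg/L.
After outfall 2: Q = 0.9820 + 0.08100 = 1.063 m³/s; C = (0.9820·7.676 + 0.08100·11.80)/1.063 = 7.991 mg/L.
After outfall 3: Q = 1.063 + 0.1010 = 1.164 m³/s; C = (1.063·7.991 + 0.1010·58.20)/1.164 = 12.35 mg/L.

12.3 mg/L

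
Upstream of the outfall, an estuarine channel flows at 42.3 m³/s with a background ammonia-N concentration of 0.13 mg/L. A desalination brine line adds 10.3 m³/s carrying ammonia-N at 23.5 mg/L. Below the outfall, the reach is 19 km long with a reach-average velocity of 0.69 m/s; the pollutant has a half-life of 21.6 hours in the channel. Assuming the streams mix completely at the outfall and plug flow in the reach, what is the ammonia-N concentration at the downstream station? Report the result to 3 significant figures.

Mixed concentration C = ΣQC/ΣQ = (42.30·0.1300 + 10.30·23.50) / 52.60 = 247.5/52.60 = 4.706 mg/L.
Travel time t = 19·1000 / 0.69 = 27540 s = 7.649 h.
Half-life 21.6 h → k = ln 2 / 21.6 = 0.03209 h⁻¹ = 0.7702 d⁻¹.
Applying C = C₀e^(−kt): 4.706 × 0.7823 = 3.682 mg/L.

3.68 mg/L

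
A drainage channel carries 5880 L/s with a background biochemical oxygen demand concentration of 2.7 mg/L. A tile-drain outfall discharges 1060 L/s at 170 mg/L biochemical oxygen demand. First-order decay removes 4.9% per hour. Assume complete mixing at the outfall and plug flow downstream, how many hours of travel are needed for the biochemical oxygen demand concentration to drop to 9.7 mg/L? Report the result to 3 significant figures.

After mixing, C = (5880·2.700 + 1060·170.0) / 6940 = 196100/6940 = 28.25 mg/L.
4.9%/h lost → k = −ln(1 − 0.049) = 0.05024 h⁻¹.
28.25·exp(−k·t) = 9.7 → t = ln(28.25/9.7)/k = 76600 s = 21.28 h.

21.3 h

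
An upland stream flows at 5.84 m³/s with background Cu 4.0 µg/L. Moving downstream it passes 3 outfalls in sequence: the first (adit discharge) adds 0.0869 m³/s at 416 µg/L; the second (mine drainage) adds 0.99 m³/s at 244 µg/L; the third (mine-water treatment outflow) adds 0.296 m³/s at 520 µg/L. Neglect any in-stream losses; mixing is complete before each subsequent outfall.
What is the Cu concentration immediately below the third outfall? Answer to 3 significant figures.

63.1 µg/L

After outfall 1: Q = 5.840 + 0.08690 = 5.927 m³/s; C = (5.840·4.000 + 0.08690·416.0)/5.927 = 10.04 µg/L.
After outfall 2: Q = 5.927 + 0.9900 = 6.917 m³/s; C = (5.927·10.04 + 0.9900·244.0)/6.917 = 43.53 µg/L.
After outfall 3: Q = 6.917 + 0.2960 = 7.213 m³/s; C = (6.917·43.53 + 0.2960·520.0)/7.213 = 63.08 µg/L.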